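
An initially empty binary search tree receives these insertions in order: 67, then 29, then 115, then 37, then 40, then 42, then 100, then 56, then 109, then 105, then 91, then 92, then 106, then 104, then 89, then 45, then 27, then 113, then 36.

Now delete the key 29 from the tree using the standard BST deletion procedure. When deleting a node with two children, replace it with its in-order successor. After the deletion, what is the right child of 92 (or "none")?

none

Insert 67: tree is empty, so 67 becomes the root.
Insert 29: 29 < 67 → go left. Place as left child of 67.
Insert 115: 115 > 67 → go right. Place as right child of 67.
Insert 37: 37 < 67 → go left; 37 > 29 → go right. Place as right child of 29.
Insert 40: 40 < 67 → go left; 40 > 29 → go right; 40 > 37 → go right. Place as right child of 37.
Insert 42: 42 < 67 → go left; 42 > 29 → go right; 42 > 37 → go right; 42 > 40 → go right. Place as right child of 40.
Insert 100: 100 > 67 → go right; 100 < 115 → go left. Place as left child of 115.
Insert 56: 56 < 67 → go left; 56 > 29 → go right; 56 > 37 → go right; 56 > 40 → go right; 56 > 42 → go right. Place as right child of 42.
Insert 109: 109 > 67 → go right; 109 < 115 → go left; 109 > 100 → go right. Place as right child of 100.
Insert 105: 105 > 67 → go right; 105 < 115 → go left; 105 > 100 → go right; 105 < 109 → go left. Place as left child of 109.
Insert 91: 91 > 67 → go right; 91 < 115 → go left; 91 < 100 → go left. Place as left child of 100.
Insert 92: 92 > 67 → go right; 92 < 115 → go left; 92 < 100 → go left; 92 > 91 → go right. Place as right child of 91.
Insert 106: 106 > 67 → go right; 106 < 115 → go left; 106 > 100 → go right; 106 < 109 → go left; 106 > 105 → go right. Place as right child of 105.
Insert 104: 104 > 67 → go right; 104 < 115 → go left; 104 > 100 → go right; 104 < 109 → go left; 104 < 105 → go left. Place as left child of 105.
Insert 89: 89 > 67 → go right; 89 < 115 → go left; 89 < 100 → go left; 89 < 91 → go left. Place as left child of 91.
Insert 45: 45 < 67 → go left; 45 > 29 → go right; 45 > 37 → go right; 45 > 40 → go right; 45 > 42 → go right; 45 < 56 → go left. Place as left child of 56.
Insert 27: 27 < 67 → go left; 27 < 29 → go left. Place as left child of 29.
Insert 113: 113 > 67 → go right; 113 < 115 → go left; 113 > 100 → go right; 113 > 109 → go right. Place as right child of 109.
Insert 36: 36 < 67 → go left; 36 > 29 → go right; 36 < 37 → go left. Place as left child of 37.

Delete 29 (two children — replace with in-order successor).
After deletion, 92's right child: none.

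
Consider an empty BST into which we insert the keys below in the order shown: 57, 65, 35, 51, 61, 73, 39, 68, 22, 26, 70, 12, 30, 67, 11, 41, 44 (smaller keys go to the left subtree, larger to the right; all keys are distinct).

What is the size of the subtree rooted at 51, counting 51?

4

Resulting structure (node: left, right):
  57: L=35, R=65
  65: L=61, R=73
  35: L=22, R=51
  51: L=39, R=–
  61: L=–, R=–
  73: L=68, R=–
  39: L=–, R=41
  68: L=67, R=70
  22: L=12, R=26
  26: L=–, R=30
  70: L=–, R=–
  12: L=11, R=–
  30: L=–, R=–
  67: L=–, R=–
  11: L=–, R=–
  41: L=–, R=44
  44: L=–, R=–

Subtree rooted at 51 contains: 51, 39, 41, 44 — 4 nodes.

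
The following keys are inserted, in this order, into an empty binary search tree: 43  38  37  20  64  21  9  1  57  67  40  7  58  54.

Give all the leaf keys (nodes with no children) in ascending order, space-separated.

43: root
38: left child of 43 (depth 1)
37: left child of 38 (depth 2)
20: left child of 37 (depth 3)
64: right child of 43 (depth 1)
21: right child of 20 (depth 4)
9: left child of 20 (depth 4)
1: left child of 9 (depth 5)
57: left child of 64 (depth 2)
67: right child of 64 (depth 2)
40: right child of 38 (depth 2)
7: right child of 1 (depth 6)
58: right child of 57 (depth 3)
54: left child of 57 (depth 3)

7 21 40 54 58 67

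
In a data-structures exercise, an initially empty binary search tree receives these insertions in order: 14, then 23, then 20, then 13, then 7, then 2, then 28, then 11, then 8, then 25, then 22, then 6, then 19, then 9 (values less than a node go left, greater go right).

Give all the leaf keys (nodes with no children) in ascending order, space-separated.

Insert 14: tree is empty, so 14 becomes the root.
Insert 23: 23 > 14 → go right. Place as right child of 14.
Insert 20: 20 > 14 → go right; 20 < 23 → go left. Place as left child of 23.
Insert 13: 13 < 14 → go left. Place as left child of 14.
Insert 7: 7 < 14 → go left; 7 < 13 → go left. Place as left child of 13.
Insert 2: 2 < 14 → go left; 2 < 13 → go left; 2 < 7 → go left. Place as left child of 7.
Insert 28: 28 > 14 → go right; 28 > 23 → go right. Place as right child of 23.
Insert 11: 11 < 14 → go left; 11 < 13 → go left; 11 > 7 → go right. Place as right child of 7.
Insert 8: 8 < 14 → go left; 8 < 13 → go left; 8 > 7 → go right; 8 < 11 → go left. Place as left child of 11.
Insert 25: 25 > 14 → go right; 25 > 23 → go right; 25 < 28 → go left. Place as left child of 28.
Insert 22: 22 > 14 → go right; 22 < 23 → go left; 22 > 20 → go right. Place as right child of 20.
Insert 6: 6 < 14 → go left; 6 < 13 → go left; 6 < 7 → go left; 6 > 2 → go right. Place as right child of 2.
Insert 19: 19 > 14 → go right; 19 < 23 → go left; 19 < 20 → go left. Place as left child of 20.
Insert 9: 9 < 14 → go left; 9 < 13 → go left; 9 > 7 → go right; 9 < 11 → go left; 9 > 8 → go right. Place as right child of 8.

6 9 19 22 25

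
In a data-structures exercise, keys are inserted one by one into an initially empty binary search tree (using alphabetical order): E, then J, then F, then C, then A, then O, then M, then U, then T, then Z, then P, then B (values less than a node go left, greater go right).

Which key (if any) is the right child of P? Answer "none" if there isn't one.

E: root
J: right child of E (depth 1)
F: left child of J (depth 2)
C: left child of E (depth 1)
A: left child of C (depth 2)
O: right child of J (depth 2)
M: left child of O (depth 3)
U: right child of O (depth 3)
T: left child of U (depth 4)
Z: right child of U (depth 4)
P: left child of T (depth 5)
B: right child of A (depth 3)

none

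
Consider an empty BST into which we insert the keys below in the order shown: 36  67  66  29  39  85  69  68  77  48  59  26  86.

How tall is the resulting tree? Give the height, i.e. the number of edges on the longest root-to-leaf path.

5

Resulting structure (node: left, right):
  36: L=29, R=67
  67: L=66, R=85
  66: L=39, R=–
  29: L=26, R=–
  39: L=–, R=48
  85: L=69, R=86
  69: L=68, R=77
  68: L=–, R=–
  77: L=–, R=–
  48: L=–, R=59
  59: L=–, R=–
  26: L=–, R=–
  86: L=–, R=–

The deepest node is 59 at depth 5.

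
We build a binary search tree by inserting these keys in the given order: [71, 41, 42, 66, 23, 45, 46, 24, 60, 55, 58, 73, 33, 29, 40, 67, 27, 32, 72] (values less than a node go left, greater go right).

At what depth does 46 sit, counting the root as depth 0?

Resulting structure (node: left, right):
  71: L=41, R=73
  41: L=23, R=42
  42: L=–, R=66
  66: L=45, R=67
  23: L=–, R=24
  45: L=–, R=46
  46: L=–, R=60
  24: L=–, R=33
  60: L=55, R=–
  55: L=–, R=58
  58: L=–, R=–
  73: L=72, R=–
  33: L=29, R=40
  29: L=27, R=32
  40: L=–, R=–
  67: L=–, R=–
  27: L=–, R=–
  32: L=–, R=–
  72: L=–, R=–

Path to 46: 71 → 41 → 42 → 66 → 45 → 46, which is 5 edges.

5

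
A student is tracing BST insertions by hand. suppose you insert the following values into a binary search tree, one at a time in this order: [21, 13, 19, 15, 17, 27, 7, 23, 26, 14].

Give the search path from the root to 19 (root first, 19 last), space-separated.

21: root
13: left child of 21 (depth 1)
19: right child of 13 (depth 2)
15: left child of 19 (depth 3)
17: right child of 15 (depth 4)
27: right child of 21 (depth 1)
7: left child of 13 (depth 2)
23: left child of 27 (depth 2)
26: right child of 23 (depth 3)
14: left child of 15 (depth 4)

21 13 19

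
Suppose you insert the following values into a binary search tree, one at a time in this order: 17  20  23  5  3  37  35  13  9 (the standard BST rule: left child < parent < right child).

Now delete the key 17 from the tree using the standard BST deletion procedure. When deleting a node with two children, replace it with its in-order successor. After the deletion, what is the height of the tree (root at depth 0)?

3

Insert 17: tree is empty, so 17 becomes the root.
Insert 20: 20 > 17 → go right. Place as right child of 17.
Insert 23: 23 > 17 → go right; 23 > 20 → go right. Place as right child of 20.
Insert 5: 5 < 17 → go left. Place as left child of 17.
Insert 3: 3 < 17 → go left; 3 < 5 → go left. Place as left child of 5.
Insert 37: 37 > 17 → go right; 37 > 20 → go right; 37 > 23 → go right. Place as right child of 23.
Insert 35: 35 > 17 → go right; 35 > 20 → go right; 35 > 23 → go right; 35 < 37 → go left. Place as left child of 37.
Insert 13: 13 < 17 → go left; 13 > 5 → go right. Place as right child of 5.
Insert 9: 9 < 17 → go left; 9 > 5 → go right; 9 < 13 → go left. Place as left child of 13.

Delete 17 (two children — replace with in-order successor).
After deletion, deepest node is 35 at depth 3.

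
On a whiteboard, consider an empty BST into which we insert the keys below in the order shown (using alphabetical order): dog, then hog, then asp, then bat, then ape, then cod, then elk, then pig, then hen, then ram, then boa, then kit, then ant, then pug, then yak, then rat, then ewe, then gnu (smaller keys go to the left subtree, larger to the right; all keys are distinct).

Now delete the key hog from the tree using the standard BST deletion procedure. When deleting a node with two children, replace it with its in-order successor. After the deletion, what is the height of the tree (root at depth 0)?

5

Resulting structure (node: left, right):
  dog: L=asp, R=hog
  hog: L=elk, R=pig
  asp: L=ape, R=bat
  bat: L=–, R=cod
  ape: L=ant, R=–
  cod: L=boa, R=–
  elk: L=–, R=hen
  pig: L=kit, R=ram
  hen: L=ewe, R=–
  ram: L=pug, R=yak
  boa: L=–, R=–
  kit: L=–, R=–
  ant: L=–, R=–
  pug: L=–, R=–
  yak: L=rat, R=–
  rat: L=–, R=–
  ewe: L=–, R=gnu
  gnu: L=–, R=–

Delete hog (two children — replace with in-order successor).
After deletion, deepest node is rat at depth 5.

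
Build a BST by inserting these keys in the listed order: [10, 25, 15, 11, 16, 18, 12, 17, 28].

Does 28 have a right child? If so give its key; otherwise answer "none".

none

Resulting structure (node: left, right):
  10: L=–, R=25
  25: L=15, R=28
  15: L=11, R=16
  11: L=–, R=12
  16: L=–, R=18
  18: L=17, R=–
  12: L=–, R=–
  17: L=–, R=–
  28: L=–, R=–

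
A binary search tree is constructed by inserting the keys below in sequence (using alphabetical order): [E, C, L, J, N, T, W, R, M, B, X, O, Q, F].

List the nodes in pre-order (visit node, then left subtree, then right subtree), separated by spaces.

Insert E: tree is empty, so E becomes the root.
Insert C: C < E → go left. Place as left child of E.
Insert L: L > E → go right. Place as right child of E.
Insert J: J > E → go right; J < L → go left. Place as left child of L.
Insert N: N > E → go right; N > L → go right. Place as right child of L.
Insert T: T > E → go right; T > L → go right; T > N → go right. Place as right child of N.
Insert W: W > E → go right; W > L → go right; W > N → go right; W > T → go right. Place as right child of T.
Insert R: R > E → go right; R > L → go right; R > N → go right; R < T → go left. Place as left child of T.
Insert M: M > E → go right; M > L → go right; M < N → go left. Place as left child of N.
Insert B: B < E → go left; B < C → go left. Place as left child of C.
Insert X: X > E → go right; X > L → go right; X > N → go right; X > T → go right; X > W → go right. Place as right child of W.
Insert O: O > E → go right; O > L → go right; O > N → go right; O < T → go left; O < R → go left. Place as left child of R.
Insert Q: Q > E → go right; Q > L → go right; Q > N → go right; Q < T → go left; Q < R → go left; Q > O → go right. Place as right child of O.
Insert F: F > E → go right; F < L → go left; F < J → go left. Place as left child of J.

E C B L J F N M T R O Q W X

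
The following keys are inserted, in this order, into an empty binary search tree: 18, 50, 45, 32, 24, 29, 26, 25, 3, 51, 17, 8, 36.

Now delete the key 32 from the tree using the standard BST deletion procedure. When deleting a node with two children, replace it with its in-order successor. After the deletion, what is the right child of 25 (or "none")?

18: root
50: right child of 18 (depth 1)
45: left child of 50 (depth 2)
32: left child of 45 (depth 3)
24: left child of 32 (depth 4)
29: right child of 24 (depth 5)
26: left child of 29 (depth 6)
25: left child of 26 (depth 7)
3: left child of 18 (depth 1)
51: right child of 50 (depth 2)
17: right child of 3 (depth 2)
8: left child of 17 (depth 3)
36: right child of 32 (depth 4)

Delete 32 (two children — replace with in-order successor).
After deletion, 25's right child: none.

none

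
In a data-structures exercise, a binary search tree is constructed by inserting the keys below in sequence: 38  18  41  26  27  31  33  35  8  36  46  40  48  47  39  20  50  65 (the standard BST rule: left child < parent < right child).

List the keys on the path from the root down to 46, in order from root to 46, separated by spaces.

Resulting structure (node: left, right):
  38: L=18, R=41
  18: L=8, R=26
  41: L=40, R=46
  26: L=20, R=27
  27: L=–, R=31
  31: L=–, R=33
  33: L=–, R=35
  35: L=–, R=36
  8: L=–, R=–
  36: L=–, R=–
  46: L=–, R=48
  40: L=39, R=–
  48: L=47, R=50
  47: L=–, R=–
  39: L=–, R=–
  20: L=–, R=–
  50: L=–, R=65
  65: L=–, R=–

38 41 46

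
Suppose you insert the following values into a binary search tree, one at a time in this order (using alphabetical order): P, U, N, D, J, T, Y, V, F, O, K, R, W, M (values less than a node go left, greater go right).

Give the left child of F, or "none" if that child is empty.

none

Insert P: tree is empty, so P becomes the root.
Insert U: U > P → go right. Place as right child of P.
Insert N: N < P → go left. Place as left child of P.
Insert D: D < P → go left; D < N → go left. Place as left child of N.
Insert J: J < P → go left; J < N → go left; J > D → go right. Place as right child of D.
Insert T: T > P → go right; T < U → go left. Place as left child of U.
Insert Y: Y > P → go right; Y > U → go right. Place as right child of U.
Insert V: V > P → go right; V > U → go right; V < Y → go left. Place as left child of Y.
Insert F: F < P → go left; F < N → go left; F > D → go right; F < J → go left. Place as left child of J.
Insert O: O < P → go left; O > N → go right. Place as right child of N.
Insert K: K < P → go left; K < N → go left; K > D → go right; K > J → go right. Place as right child of J.
Insert R: R > P → go right; R < U → go left; R < T → go left. Place as left child of T.
Insert W: W > P → go right; W > U → go right; W < Y → go left; W > V → go right. Place as right child of V.
Insert M: M < P → go left; M < N → go left; M > D → go right; M > J → go right; M > K → go right. Place as right child of K.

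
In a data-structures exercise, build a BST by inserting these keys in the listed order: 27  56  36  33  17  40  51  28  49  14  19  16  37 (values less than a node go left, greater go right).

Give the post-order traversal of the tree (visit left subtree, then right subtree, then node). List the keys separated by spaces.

16 14 19 17 28 33 37 49 51 40 36 56 27

Insert 27: tree is empty, so 27 becomes the root.
Insert 56: 56 > 27 → go right. Place as right child of 27.
Insert 36: 36 > 27 → go right; 36 < 56 → go left. Place as left child of 56.
Insert 33: 33 > 27 → go right; 33 < 56 → go left; 33 < 36 → go left. Place as left child of 36.
Insert 17: 17 < 27 → go left. Place as left child of 27.
Insert 40: 40 > 27 → go right; 40 < 56 → go left; 40 > 36 → go right. Place as right child of 36.
Insert 51: 51 > 27 → go right; 51 < 56 → go left; 51 > 36 → go right; 51 > 40 → go right. Place as right child of 40.
Insert 28: 28 > 27 → go right; 28 < 56 → go left; 28 < 36 → go left; 28 < 33 → go left. Place as left child of 33.
Insert 49: 49 > 27 → go right; 49 < 56 → go left; 49 > 36 → go right; 49 > 40 → go right; 49 < 51 → go left. Place as left child of 51.
Insert 14: 14 < 27 → go left; 14 < 17 → go left. Place as left child of 17.
Insert 19: 19 < 27 → go left; 19 > 17 → go right. Place as right child of 17.
Insert 16: 16 < 27 → go left; 16 < 17 → go left; 16 > 14 → go right. Place as right child of 14.
Insert 37: 37 > 27 → go right; 37 < 56 → go left; 37 > 36 → go right; 37 < 40 → go left. Place as left child of 40.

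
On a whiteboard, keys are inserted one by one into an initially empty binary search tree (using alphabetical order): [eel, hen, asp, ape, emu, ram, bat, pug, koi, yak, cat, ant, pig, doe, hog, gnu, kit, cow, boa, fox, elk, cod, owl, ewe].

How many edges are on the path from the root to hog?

5

Insert eel: tree is empty, so eel becomes the root.
Insert hen: hen > eel → go right. Place as right child of eel.
Insert asp: asp < eel → go left. Place as left child of eel.
Insert ape: ape < eel → go left; ape < asp → go left. Place as left child of asp.
Insert emu: emu > eel → go right; emu < hen → go left. Place as left child of hen.
Insert ram: ram > eel → go right; ram > hen → go right. Place as right child of hen.
Insert bat: bat < eel → go left; bat > asp → go right. Place as right child of asp.
Insert pug: pug > eel → go right; pug > hen → go right; pug < ram → go left. Place as left child of ram.
Insert koi: koi > eel → go right; koi > hen → go right; koi < ram → go left; koi < pug → go left. Place as left child of pug.
Insert yak: yak > eel → go right; yak > hen → go right; yak > ram → go right. Place as right child of ram.
Insert cat: cat < eel → go left; cat > asp → go right; cat > bat → go right. Place as right child of bat.
Insert ant: ant < eel → go left; ant < asp → go left; ant < ape → go left. Place as left child of ape.
Insert pig: pig > eel → go right; pig > hen → go right; pig < ram → go left; pig < pug → go left; pig > koi → go right. Place as right child of koi.
Insert doe: doe < eel → go left; doe > asp → go right; doe > bat → go right; doe > cat → go right. Place as right child of cat.
Insert hog: hog > eel → go right; hog > hen → go right; hog < ram → go left; hog < pug → go left; hog < koi → go left. Place as left child of koi.
Insert gnu: gnu > eel → go right; gnu < hen → go left; gnu > emu → go right. Place as right child of emu.
Insert kit: kit > eel → go right; kit > hen → go right; kit < ram → go left; kit < pug → go left; kit < koi → go left; kit > hog → go right. Place as right child of hog.
Insert cow: cow < eel → go left; cow > asp → go right; cow > bat → go right; cow > cat → go right; cow < doe → go left. Place as left child of doe.
Insert boa: boa < eel → go left; boa > asp → go right; boa > bat → go right; boa < cat → go left. Place as left child of cat.
Insert fox: fox > eel → go right; fox < hen → go left; fox > emu → go right; fox < gnu → go left. Place as left child of gnu.
Insert elk: elk > eel → go right; elk < hen → go left; elk < emu → go left. Place as left child of emu.
Insert cod: cod < eel → go left; cod > asp → go right; cod > bat → go right; cod > cat → go right; cod < doe → go left; cod < cow → go left. Place as left child of cow.
Insert owl: owl > eel → go right; owl > hen → go right; owl < ram → go left; owl < pug → go left; owl > koi → go right; owl < pig → go left. Place as left child of pig.
Insert ewe: ewe > eel → go right; ewe < hen → go left; ewe > emu → go right; ewe < gnu → go left; ewe < fox → go left. Place as left child of fox.

Path to hog: eel → hen → ram → pug → koi → hog, which is 5 edges.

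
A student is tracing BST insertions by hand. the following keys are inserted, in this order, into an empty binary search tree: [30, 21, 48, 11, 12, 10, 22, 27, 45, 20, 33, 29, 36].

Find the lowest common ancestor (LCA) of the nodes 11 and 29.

Insert 30: tree is empty, so 30 becomes the root.
Insert 21: 21 < 30 → go left. Place as left child of 30.
Insert 48: 48 > 30 → go right. Place as right child of 30.
Insert 11: 11 < 30 → go left; 11 < 21 → go left. Place as left child of 21.
Insert 12: 12 < 30 → go left; 12 < 21 → go left; 12 > 11 → go right. Place as right child of 11.
Insert 10: 10 < 30 → go left; 10 < 21 → go left; 10 < 11 → go left. Place as left child of 11.
Insert 22: 22 < 30 → go left; 22 > 21 → go right. Place as right child of 21.
Insert 27: 27 < 30 → go left; 27 > 21 → go right; 27 > 22 → go right. Place as right child of 22.
Insert 45: 45 > 30 → go right; 45 < 48 → go left. Place as left child of 48.
Insert 20: 20 < 30 → go left; 20 < 21 → go left; 20 > 11 → go right; 20 > 12 → go right. Place as right child of 12.
Insert 33: 33 > 30 → go right; 33 < 48 → go left; 33 < 45 → go left. Place as left child of 45.
Insert 29: 29 < 30 → go left; 29 > 21 → go right; 29 > 22 → go right; 29 > 27 → go right. Place as right child of 27.
Insert 36: 36 > 30 → go right; 36 < 48 → go left; 36 < 45 → go left; 36 > 33 → go right. Place as right child of 33.

Path to 11: 30 → 21 → 11
Path to 29: 30 → 21 → 22 → 27 → 29
The paths share a prefix ending at 21, then split left and right.

21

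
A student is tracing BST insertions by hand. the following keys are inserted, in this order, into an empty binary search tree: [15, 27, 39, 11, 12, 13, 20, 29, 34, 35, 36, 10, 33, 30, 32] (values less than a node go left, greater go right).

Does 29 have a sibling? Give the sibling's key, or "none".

Insert 15: tree is empty, so 15 becomes the root.
Insert 27: 27 > 15 → go right. Place as right child of 15.
Insert 39: 39 > 15 → go right; 39 > 27 → go right. Place as right child of 27.
Insert 11: 11 < 15 → go left. Place as left child of 15.
Insert 12: 12 < 15 → go left; 12 > 11 → go right. Place as right child of 11.
Insert 13: 13 < 15 → go left; 13 > 11 → go right; 13 > 12 → go right. Place as right child of 12.
Insert 20: 20 > 15 → go right; 20 < 27 → go left. Place as left child of 27.
Insert 29: 29 > 15 → go right; 29 > 27 → go right; 29 < 39 → go left. Place as left child of 39.
Insert 34: 34 > 15 → go right; 34 > 27 → go right; 34 < 39 → go left; 34 > 29 → go right. Place as right child of 29.
Insert 35: 35 > 15 → go right; 35 > 27 → go right; 35 < 39 → go left; 35 > 29 → go right; 35 > 34 → go right. Place as right child of 34.
Insert 36: 36 > 15 → go right; 36 > 27 → go right; 36 < 39 → go left; 36 > 29 → go right; 36 > 34 → go right; 36 > 35 → go right. Place as right child of 35.
Insert 10: 10 < 15 → go left; 10 < 11 → go left. Place as left child of 11.
Insert 33: 33 > 15 → go right; 33 > 27 → go right; 33 < 39 → go left; 33 > 29 → go right; 33 < 34 → go left. Place as left child of 34.
Insert 30: 30 > 15 → go right; 30 > 27 → go right; 30 < 39 → go left; 30 > 29 → go right; 30 < 34 → go left; 30 < 33 → go left. Place as left child of 33.
Insert 32: 32 > 15 → go right; 32 > 27 → go right; 32 < 39 → go left; 32 > 29 → go right; 32 < 34 → go left; 32 < 33 → go left; 32 > 30 → go right. Place as right child of 30.

29's parent is 39, which has only one child.

none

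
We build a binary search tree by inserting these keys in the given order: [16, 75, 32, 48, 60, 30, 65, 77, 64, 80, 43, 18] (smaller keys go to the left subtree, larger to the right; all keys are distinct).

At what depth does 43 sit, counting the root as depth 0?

Insert 16: tree is empty, so 16 becomes the root.
Insert 75: 75 > 16 → go right. Place as right child of 16.
Insert 32: 32 > 16 → go right; 32 < 75 → go left. Place as left child of 75.
Insert 48: 48 > 16 → go right; 48 < 75 → go left; 48 > 32 → go right. Place as right child of 32.
Insert 60: 60 > 16 → go right; 60 < 75 → go left; 60 > 32 → go right; 60 > 48 → go right. Place as right child of 48.
Insert 30: 30 > 16 → go right; 30 < 75 → go left; 30 < 32 → go left. Place as left child of 32.
Insert 65: 65 > 16 → go right; 65 < 75 → go left; 65 > 32 → go right; 65 > 48 → go right; 65 > 60 → go right. Place as right child of 60.
Insert 77: 77 > 16 → go right; 77 > 75 → go right. Place as right child of 75.
Insert 64: 64 > 16 → go right; 64 < 75 → go left; 64 > 32 → go right; 64 > 48 → go right; 64 > 60 → go right; 64 < 65 → go left. Place as left child of 65.
Insert 80: 80 > 16 → go right; 80 > 75 → go right; 80 > 77 → go right. Place as right child of 77.
Insert 43: 43 > 16 → go right; 43 < 75 → go left; 43 > 32 → go right; 43 < 48 → go left. Place as left child of 48.
Insert 18: 18 > 16 → go right; 18 < 75 → go left; 18 < 32 → go left; 18 < 30 → go left. Place as left child of 30.

Path to 43: 16 → 75 → 32 → 48 → 43, which is 4 edges.

4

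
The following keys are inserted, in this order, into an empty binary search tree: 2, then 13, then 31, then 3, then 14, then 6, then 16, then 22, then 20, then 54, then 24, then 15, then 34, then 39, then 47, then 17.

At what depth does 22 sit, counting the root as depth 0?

5

Insert 2: tree is empty, so 2 becomes the root.
Insert 13: 13 > 2 → go right. Place as right child of 2.
Insert 31: 31 > 2 → go right; 31 > 13 → go right. Place as right child of 13.
Insert 3: 3 > 2 → go right; 3 < 13 → go left. Place as left child of 13.
Insert 14: 14 > 2 → go right; 14 > 13 → go right; 14 < 31 → go left. Place as left child of 31.
Insert 6: 6 > 2 → go right; 6 < 13 → go left; 6 > 3 → go right. Place as right child of 3.
Insert 16: 16 > 2 → go right; 16 > 13 → go right; 16 < 31 → go left; 16 > 14 → go right. Place as right child of 14.
Insert 22: 22 > 2 → go right; 22 > 13 → go right; 22 < 31 → go left; 22 > 14 → go right; 22 > 16 → go right. Place as right child of 16.
Insert 20: 20 > 2 → go right; 20 > 13 → go right; 20 < 31 → go left; 20 > 14 → go right; 20 > 16 → go right; 20 < 22 → go left. Place as left child of 22.
Insert 54: 54 > 2 → go right; 54 > 13 → go right; 54 > 31 → go right. Place as right child of 31.
Insert 24: 24 > 2 → go right; 24 > 13 → go right; 24 < 31 → go left; 24 > 14 → go right; 24 > 16 → go right; 24 > 22 → go right. Place as right child of 22.
Insert 15: 15 > 2 → go right; 15 > 13 → go right; 15 < 31 → go left; 15 > 14 → go right; 15 < 16 → go left. Place as left child of 16.
Insert 34: 34 > 2 → go right; 34 > 13 → go right; 34 > 31 → go right; 34 < 54 → go left. Place as left child of 54.
Insert 39: 39 > 2 → go right; 39 > 13 → go right; 39 > 31 → go right; 39 < 54 → go left; 39 > 34 → go right. Place as right child of 34.
Insert 47: 47 > 2 → go right; 47 > 13 → go right; 47 > 31 → go right; 47 < 54 → go left; 47 > 34 → go right; 47 > 39 → go right. Place as right child of 39.
Insert 17: 17 > 2 → go right; 17 > 13 → go right; 17 < 31 → go left; 17 > 14 → go right; 17 > 16 → go right; 17 < 22 → go left; 17 < 20 → go left. Place as left child of 20.

Path to 22: 2 → 13 → 31 → 14 → 16 → 22, which is 5 edges.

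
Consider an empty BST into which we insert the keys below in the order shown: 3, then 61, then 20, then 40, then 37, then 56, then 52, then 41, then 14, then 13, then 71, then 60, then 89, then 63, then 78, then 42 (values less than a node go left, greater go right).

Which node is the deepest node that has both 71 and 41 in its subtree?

61

Insert 3: tree is empty, so 3 becomes the root.
Insert 61: 61 > 3 → go right. Place as right child of 3.
Insert 20: 20 > 3 → go right; 20 < 61 → go left. Place as left child of 61.
Insert 40: 40 > 3 → go right; 40 < 61 → go left; 40 > 20 → go right. Place as right child of 20.
Insert 37: 37 > 3 → go right; 37 < 61 → go left; 37 > 20 → go right; 37 < 40 → go left. Place as left child of 40.
Insert 56: 56 > 3 → go right; 56 < 61 → go left; 56 > 20 → go right; 56 > 40 → go right. Place as right child of 40.
Insert 52: 52 > 3 → go right; 52 < 61 → go left; 52 > 20 → go right; 52 > 40 → go right; 52 < 56 → go left. Place as left child of 56.
Insert 41: 41 > 3 → go right; 41 < 61 → go left; 41 > 20 → go right; 41 > 40 → go right; 41 < 56 → go left; 41 < 52 → go left. Place as left child of 52.
Insert 14: 14 > 3 → go right; 14 < 61 → go left; 14 < 20 → go left. Place as left child of 20.
Insert 13: 13 > 3 → go right; 13 < 61 → go left; 13 < 20 → go left; 13 < 14 → go left. Place as left child of 14.
Insert 71: 71 > 3 → go right; 71 > 61 → go right. Place as right child of 61.
Insert 60: 60 > 3 → go right; 60 < 61 → go left; 60 > 20 → go right; 60 > 40 → go right; 60 > 56 → go right. Place as right child of 56.
Insert 89: 89 > 3 → go right; 89 > 61 → go right; 89 > 71 → go right. Place as right child of 71.
Insert 63: 63 > 3 → go right; 63 > 61 → go right; 63 < 71 → go left. Place as left child of 71.
Insert 78: 78 > 3 → go right; 78 > 61 → go right; 78 > 71 → go right; 78 < 89 → go left. Place as left child of 89.
Insert 42: 42 > 3 → go right; 42 < 61 → go left; 42 > 20 → go right; 42 > 40 → go right; 42 < 56 → go left; 42 < 52 → go left; 42 > 41 → go right. Place as right child of 41.

Path to 71: 3 → 61 → 71
Path to 41: 3 → 61 → 20 → 40 → 56 → 52 → 41
The paths share a prefix ending at 61, then split left and right.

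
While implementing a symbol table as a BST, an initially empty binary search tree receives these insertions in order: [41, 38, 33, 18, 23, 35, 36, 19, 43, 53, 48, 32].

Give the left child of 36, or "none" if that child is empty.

Insert 41: tree is empty, so 41 becomes the root.
Insert 38: 38 < 41 → go left. Place as left child of 41.
Insert 33: 33 < 41 → go left; 33 < 38 → go left. Place as left child of 38.
Insert 18: 18 < 41 → go left; 18 < 38 → go left; 18 < 33 → go left. Place as left child of 33.
Insert 23: 23 < 41 → go left; 23 < 38 → go left; 23 < 33 → go left; 23 > 18 → go right. Place as right child of 18.
Insert 35: 35 < 41 → go left; 35 < 38 → go left; 35 > 33 → go right. Place as right child of 33.
Insert 36: 36 < 41 → go left; 36 < 38 → go left; 36 > 33 → go right; 36 > 35 → go right. Place as right child of 35.
Insert 19: 19 < 41 → go left; 19 < 38 → go left; 19 < 33 → go left; 19 > 18 → go right; 19 < 23 → go left. Place as left child of 23.
Insert 43: 43 > 41 → go right. Place as right child of 41.
Insert 53: 53 > 41 → go right; 53 > 43 → go right. Place as right child of 43.
Insert 48: 48 > 41 → go right; 48 > 43 → go right; 48 < 53 → go left. Place as left child of 53.
Insert 32: 32 < 41 → go left; 32 < 38 → go left; 32 < 33 → go left; 32 > 18 → go right; 32 > 23 → go right. Place as right child of 23.

none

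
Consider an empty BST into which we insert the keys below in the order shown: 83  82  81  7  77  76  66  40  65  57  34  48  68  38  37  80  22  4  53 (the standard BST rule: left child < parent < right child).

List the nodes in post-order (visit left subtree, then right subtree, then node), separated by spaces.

Resulting structure (node: left, right):
  83: L=82, R=–
  82: L=81, R=–
  81: L=7, R=–
  7: L=4, R=77
  77: L=76, R=80
  76: L=66, R=–
  66: L=40, R=68
  40: L=34, R=65
  65: L=57, R=–
  57: L=48, R=–
  34: L=22, R=38
  48: L=–, R=53
  68: L=–, R=–
  38: L=37, R=–
  37: L=–, R=–
  80: L=–, R=–
  22: L=–, R=–
  4: L=–, R=–
  53: L=–, R=–

4 22 37 38 34 53 48 57 65 40 68 66 76 80 77 7 81 82 83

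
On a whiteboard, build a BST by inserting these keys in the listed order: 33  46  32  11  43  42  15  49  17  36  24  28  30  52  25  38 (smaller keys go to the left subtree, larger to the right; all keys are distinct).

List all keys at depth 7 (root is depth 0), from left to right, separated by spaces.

25 30

Insert 33: tree is empty, so 33 becomes the root.
Insert 46: 46 > 33 → go right. Place as right child of 33.
Insert 32: 32 < 33 → go left. Place as left child of 33.
Insert 11: 11 < 33 → go left; 11 < 32 → go left. Place as left child of 32.
Insert 43: 43 > 33 → go right; 43 < 46 → go left. Place as left child of 46.
Insert 42: 42 > 33 → go right; 42 < 46 → go left; 42 < 43 → go left. Place as left child of 43.
Insert 15: 15 < 33 → go left; 15 < 32 → go left; 15 > 11 → go right. Place as right child of 11.
Insert 49: 49 > 33 → go right; 49 > 46 → go right. Place as right child of 46.
Insert 17: 17 < 33 → go left; 17 < 32 → go left; 17 > 11 → go right; 17 > 15 → go right. Place as right child of 15.
Insert 36: 36 > 33 → go right; 36 < 46 → go left; 36 < 43 → go left; 36 < 42 → go left. Place as left child of 42.
Insert 24: 24 < 33 → go left; 24 < 32 → go left; 24 > 11 → go right; 24 > 15 → go right; 24 > 17 → go right. Place as right child of 17.
Insert 28: 28 < 33 → go left; 28 < 32 → go left; 28 > 11 → go right; 28 > 15 → go right; 28 > 17 → go right; 28 > 24 → go right. Place as right child of 24.
Insert 30: 30 < 33 → go left; 30 < 32 → go left; 30 > 11 → go right; 30 > 15 → go right; 30 > 17 → go right; 30 > 24 → go right; 30 > 28 → go right. Place as right child of 28.
Insert 52: 52 > 33 → go right; 52 > 46 → go right; 52 > 49 → go right. Place as right child of 49.
Insert 25: 25 < 33 → go left; 25 < 32 → go left; 25 > 11 → go right; 25 > 15 → go right; 25 > 17 → go right; 25 > 24 → go right; 25 < 28 → go left. Place as left child of 28.
Insert 38: 38 > 33 → go right; 38 < 46 → go left; 38 < 43 → go left; 38 < 42 → go left; 38 > 36 → go right. Place as right child of 36.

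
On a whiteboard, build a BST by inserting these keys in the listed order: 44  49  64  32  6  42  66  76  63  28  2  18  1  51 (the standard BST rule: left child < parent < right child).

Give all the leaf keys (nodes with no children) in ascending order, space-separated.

1 18 42 51 76

Resulting structure (node: left, right):
  44: L=32, R=49
  49: L=–, R=64
  64: L=63, R=66
  32: L=6, R=42
  6: L=2, R=28
  42: L=–, R=–
  66: L=–, R=76
  76: L=–, R=–
  63: L=51, R=–
  28: L=18, R=–
  2: L=1, R=–
  18: L=–, R=–
  1: L=–, R=–
  51: L=–, R=–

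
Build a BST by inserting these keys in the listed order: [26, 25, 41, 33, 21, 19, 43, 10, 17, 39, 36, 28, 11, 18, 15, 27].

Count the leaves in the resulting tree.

5

26: root
25: left child of 26 (depth 1)
41: right child of 26 (depth 1)
33: left child of 41 (depth 2)
21: left child of 25 (depth 2)
19: left child of 21 (depth 3)
43: right child of 41 (depth 2)
10: left child of 19 (depth 4)
17: right child of 10 (depth 5)
39: right child of 33 (depth 3)
36: left child of 39 (depth 4)
28: left child of 33 (depth 3)
11: left child of 17 (depth 6)
18: right child of 17 (depth 6)
15: right child of 11 (depth 7)
27: left child of 28 (depth 4)

Leaves: 15, 18, 27, 36, 43 — 5 in total.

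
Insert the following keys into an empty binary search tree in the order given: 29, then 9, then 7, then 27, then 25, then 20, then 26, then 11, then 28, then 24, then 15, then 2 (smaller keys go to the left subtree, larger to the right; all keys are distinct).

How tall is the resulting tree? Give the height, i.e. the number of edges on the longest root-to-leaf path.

29: root
9: left child of 29 (depth 1)
7: left child of 9 (depth 2)
27: right child of 9 (depth 2)
25: left child of 27 (depth 3)
20: left child of 25 (depth 4)
26: right child of 25 (depth 4)
11: left child of 20 (depth 5)
28: right child of 27 (depth 3)
24: right child of 20 (depth 5)
15: right child of 11 (depth 6)
2: left child of 7 (depth 3)

The deepest node is 15 at depth 6.

6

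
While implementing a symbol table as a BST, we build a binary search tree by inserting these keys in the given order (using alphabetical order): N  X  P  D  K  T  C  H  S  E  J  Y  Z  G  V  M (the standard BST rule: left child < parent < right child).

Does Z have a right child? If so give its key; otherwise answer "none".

none

N: root
X: right child of N (depth 1)
P: left child of X (depth 2)
D: left child of N (depth 1)
K: right child of D (depth 2)
T: right child of P (depth 3)
C: left child of D (depth 2)
H: left child of K (depth 3)
S: left child of T (depth 4)
E: left child of H (depth 4)
J: right child of H (depth 4)
Y: right child of X (depth 2)
Z: right child of Y (depth 3)
G: right child of E (depth 5)
V: right child of T (depth 4)
M: right child of K (depth 3)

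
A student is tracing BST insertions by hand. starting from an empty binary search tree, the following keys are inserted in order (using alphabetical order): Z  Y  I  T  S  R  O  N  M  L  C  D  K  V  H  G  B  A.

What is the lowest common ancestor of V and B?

Insert Z: tree is empty, so Z becomes the root.
Insert Y: Y < Z → go left. Place as left child of Z.
Insert I: I < Z → go left; I < Y → go left. Place as left child of Y.
Insert T: T < Z → go left; T < Y → go left; T > I → go right. Place as right child of I.
Insert S: S < Z → go left; S < Y → go left; S > I → go right; S < T → go left. Place as left child of T.
Insert R: R < Z → go left; R < Y → go left; R > I → go right; R < T → go left; R < S → go left. Place as left child of S.
Insert O: O < Z → go left; O < Y → go left; O > I → go right; O < T → go left; O < S → go left; O < R → go left. Place as left child of R.
Insert N: N < Z → go left; N < Y → go left; N > I → go right; N < T → go left; N < S → go left; N < R → go left; N < O → go left. Place as left child of O.
Insert M: M < Z → go left; M < Y → go left; M > I → go right; M < T → go left; M < S → go left; M < R → go left; M < O → go left; M < N → go left. Place as left child of N.
Insert L: L < Z → go left; L < Y → go left; L > I → go right; L < T → go left; L < S → go left; L < R → go left; L < O → go left; L < N → go left; L < M → go left. Place as left child of M.
Insert C: C < Z → go left; C < Y → go left; C < I → go left. Place as left child of I.
Insert D: D < Z → go left; D < Y → go left; D < I → go left; D > C → go right. Place as right child of C.
Insert K: K < Z → go left; K < Y → go left; K > I → go right; K < T → go left; K < S → go left; K < R → go left; K < O → go left; K < N → go left; K < M → go left; K < L → go left. Place as left child of L.
Insert V: V < Z → go left; V < Y → go left; V > I → go right; V > T → go right. Place as right child of T.
Insert H: H < Z → go left; H < Y → go left; H < I → go left; H > C → go right; H > D → go right. Place as right child of D.
Insert G: G < Z → go left; G < Y → go left; G < I → go left; G > C → go right; G > D → go right; G < H → go left. Place as left child of H.
Insert B: B < Z → go left; B < Y → go left; B < I → go left; B < C → go left. Place as left child of C.
Insert A: A < Z → go left; A < Y → go left; A < I → go left; A < C → go left; A < B → go left. Place as left child of B.

Path to V: Z → Y → I → T → V
Path to B: Z → Y → I → C → B
The paths share a prefix ending at I, then split left and right.

I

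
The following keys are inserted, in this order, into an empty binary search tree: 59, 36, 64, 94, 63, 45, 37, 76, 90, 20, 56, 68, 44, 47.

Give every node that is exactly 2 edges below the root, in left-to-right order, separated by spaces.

Insert 59: tree is empty, so 59 becomes the root.
Insert 36: 36 < 59 → go left. Place as left child of 59.
Insert 64: 64 > 59 → go right. Place as right child of 59.
Insert 94: 94 > 59 → go right; 94 > 64 → go right. Place as right child of 64.
Insert 63: 63 > 59 → go right; 63 < 64 → go left. Place as left child of 64.
Insert 45: 45 < 59 → go left; 45 > 36 → go right. Place as right child of 36.
Insert 37: 37 < 59 → go left; 37 > 36 → go right; 37 < 45 → go left. Place as left child of 45.
Insert 76: 76 > 59 → go right; 76 > 64 → go right; 76 < 94 → go left. Place as left child of 94.
Insert 90: 90 > 59 → go right; 90 > 64 → go right; 90 < 94 → go left; 90 > 76 → go right. Place as right child of 76.
Insert 20: 20 < 59 → go left; 20 < 36 → go left. Place as left child of 36.
Insert 56: 56 < 59 → go left; 56 > 36 → go right; 56 > 45 → go right. Place as right child of 45.
Insert 68: 68 > 59 → go right; 68 > 64 → go right; 68 < 94 → go left; 68 < 76 → go left. Place as left child of 76.
Insert 44: 44 < 59 → go left; 44 > 36 → go right; 44 < 45 → go left; 44 > 37 → go right. Place as right child of 37.
Insert 47: 47 < 59 → go left; 47 > 36 → go right; 47 > 45 → go right; 47 < 56 → go left. Place as left child of 56.

20 45 63 94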